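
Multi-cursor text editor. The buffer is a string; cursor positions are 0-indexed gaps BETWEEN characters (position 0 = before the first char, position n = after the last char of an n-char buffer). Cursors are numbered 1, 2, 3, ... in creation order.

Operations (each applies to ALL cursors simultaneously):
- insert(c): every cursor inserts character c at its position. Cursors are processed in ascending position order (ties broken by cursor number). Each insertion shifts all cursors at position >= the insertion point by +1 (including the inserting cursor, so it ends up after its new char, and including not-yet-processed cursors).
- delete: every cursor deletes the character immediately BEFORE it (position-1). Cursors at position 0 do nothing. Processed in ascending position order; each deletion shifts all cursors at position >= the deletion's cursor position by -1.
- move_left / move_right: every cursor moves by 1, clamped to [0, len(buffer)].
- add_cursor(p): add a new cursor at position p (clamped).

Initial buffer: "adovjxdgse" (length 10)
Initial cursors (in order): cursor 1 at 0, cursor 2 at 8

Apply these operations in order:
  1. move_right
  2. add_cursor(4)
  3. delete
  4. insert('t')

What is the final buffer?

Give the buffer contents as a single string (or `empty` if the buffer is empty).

Answer: tdotjxdgte

Derivation:
After op 1 (move_right): buffer="adovjxdgse" (len 10), cursors c1@1 c2@9, authorship ..........
After op 2 (add_cursor(4)): buffer="adovjxdgse" (len 10), cursors c1@1 c3@4 c2@9, authorship ..........
After op 3 (delete): buffer="dojxdge" (len 7), cursors c1@0 c3@2 c2@6, authorship .......
After op 4 (insert('t')): buffer="tdotjxdgte" (len 10), cursors c1@1 c3@4 c2@9, authorship 1..3....2.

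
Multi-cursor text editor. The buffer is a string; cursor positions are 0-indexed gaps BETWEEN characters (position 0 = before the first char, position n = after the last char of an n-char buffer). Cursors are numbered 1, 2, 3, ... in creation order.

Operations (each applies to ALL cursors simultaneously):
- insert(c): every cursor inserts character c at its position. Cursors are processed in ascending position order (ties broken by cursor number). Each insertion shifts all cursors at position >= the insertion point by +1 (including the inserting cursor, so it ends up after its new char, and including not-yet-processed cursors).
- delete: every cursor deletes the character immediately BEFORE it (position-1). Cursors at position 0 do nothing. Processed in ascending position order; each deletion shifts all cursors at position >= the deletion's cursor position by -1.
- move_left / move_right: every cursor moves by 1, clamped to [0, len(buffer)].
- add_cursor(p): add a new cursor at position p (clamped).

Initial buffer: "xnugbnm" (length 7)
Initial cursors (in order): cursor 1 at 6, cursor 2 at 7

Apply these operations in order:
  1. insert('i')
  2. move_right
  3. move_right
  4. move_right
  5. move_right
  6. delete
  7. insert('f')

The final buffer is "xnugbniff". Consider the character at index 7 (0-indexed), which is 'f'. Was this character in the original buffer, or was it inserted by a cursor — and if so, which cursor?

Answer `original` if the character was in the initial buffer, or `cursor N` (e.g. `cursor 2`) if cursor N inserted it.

After op 1 (insert('i')): buffer="xnugbnimi" (len 9), cursors c1@7 c2@9, authorship ......1.2
After op 2 (move_right): buffer="xnugbnimi" (len 9), cursors c1@8 c2@9, authorship ......1.2
After op 3 (move_right): buffer="xnugbnimi" (len 9), cursors c1@9 c2@9, authorship ......1.2
After op 4 (move_right): buffer="xnugbnimi" (len 9), cursors c1@9 c2@9, authorship ......1.2
After op 5 (move_right): buffer="xnugbnimi" (len 9), cursors c1@9 c2@9, authorship ......1.2
After op 6 (delete): buffer="xnugbni" (len 7), cursors c1@7 c2@7, authorship ......1
After op 7 (insert('f')): buffer="xnugbniff" (len 9), cursors c1@9 c2@9, authorship ......112
Authorship (.=original, N=cursor N): . . . . . . 1 1 2
Index 7: author = 1

Answer: cursor 1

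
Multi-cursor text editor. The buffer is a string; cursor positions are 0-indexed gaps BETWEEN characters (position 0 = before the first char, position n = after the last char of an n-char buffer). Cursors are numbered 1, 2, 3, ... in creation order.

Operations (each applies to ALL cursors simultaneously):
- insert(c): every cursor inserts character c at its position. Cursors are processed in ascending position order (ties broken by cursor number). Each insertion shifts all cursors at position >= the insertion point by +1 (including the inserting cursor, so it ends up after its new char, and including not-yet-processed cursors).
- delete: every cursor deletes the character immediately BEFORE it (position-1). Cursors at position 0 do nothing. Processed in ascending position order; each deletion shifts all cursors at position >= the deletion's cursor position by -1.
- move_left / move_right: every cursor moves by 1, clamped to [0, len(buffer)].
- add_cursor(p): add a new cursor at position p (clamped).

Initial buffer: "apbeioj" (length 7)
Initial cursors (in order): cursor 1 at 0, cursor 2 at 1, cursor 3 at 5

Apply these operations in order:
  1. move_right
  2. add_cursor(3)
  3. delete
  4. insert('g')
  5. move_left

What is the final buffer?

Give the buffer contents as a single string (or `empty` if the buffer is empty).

After op 1 (move_right): buffer="apbeioj" (len 7), cursors c1@1 c2@2 c3@6, authorship .......
After op 2 (add_cursor(3)): buffer="apbeioj" (len 7), cursors c1@1 c2@2 c4@3 c3@6, authorship .......
After op 3 (delete): buffer="eij" (len 3), cursors c1@0 c2@0 c4@0 c3@2, authorship ...
After op 4 (insert('g')): buffer="gggeigj" (len 7), cursors c1@3 c2@3 c4@3 c3@6, authorship 124..3.
After op 5 (move_left): buffer="gggeigj" (len 7), cursors c1@2 c2@2 c4@2 c3@5, authorship 124..3.

Answer: gggeigj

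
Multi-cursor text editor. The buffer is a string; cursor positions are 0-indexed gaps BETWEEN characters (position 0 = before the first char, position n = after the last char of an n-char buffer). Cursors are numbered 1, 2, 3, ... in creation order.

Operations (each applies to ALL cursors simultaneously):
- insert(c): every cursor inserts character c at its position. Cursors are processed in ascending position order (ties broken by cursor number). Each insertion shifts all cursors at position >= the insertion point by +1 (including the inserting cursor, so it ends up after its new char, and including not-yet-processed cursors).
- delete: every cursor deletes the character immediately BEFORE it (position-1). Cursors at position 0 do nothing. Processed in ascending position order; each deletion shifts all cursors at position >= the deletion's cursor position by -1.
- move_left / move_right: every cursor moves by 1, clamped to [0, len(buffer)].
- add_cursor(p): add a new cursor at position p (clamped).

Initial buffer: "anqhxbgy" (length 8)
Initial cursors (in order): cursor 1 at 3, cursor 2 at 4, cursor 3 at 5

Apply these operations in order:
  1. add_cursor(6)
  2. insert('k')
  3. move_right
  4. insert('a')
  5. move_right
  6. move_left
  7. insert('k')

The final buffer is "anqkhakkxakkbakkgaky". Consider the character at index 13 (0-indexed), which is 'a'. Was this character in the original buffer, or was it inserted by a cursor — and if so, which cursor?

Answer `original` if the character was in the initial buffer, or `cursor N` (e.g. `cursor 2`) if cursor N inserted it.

Answer: cursor 3

Derivation:
After op 1 (add_cursor(6)): buffer="anqhxbgy" (len 8), cursors c1@3 c2@4 c3@5 c4@6, authorship ........
After op 2 (insert('k')): buffer="anqkhkxkbkgy" (len 12), cursors c1@4 c2@6 c3@8 c4@10, authorship ...1.2.3.4..
After op 3 (move_right): buffer="anqkhkxkbkgy" (len 12), cursors c1@5 c2@7 c3@9 c4@11, authorship ...1.2.3.4..
After op 4 (insert('a')): buffer="anqkhakxakbakgay" (len 16), cursors c1@6 c2@9 c3@12 c4@15, authorship ...1.12.23.34.4.
After op 5 (move_right): buffer="anqkhakxakbakgay" (len 16), cursors c1@7 c2@10 c3@13 c4@16, authorship ...1.12.23.34.4.
After op 6 (move_left): buffer="anqkhakxakbakgay" (len 16), cursors c1@6 c2@9 c3@12 c4@15, authorship ...1.12.23.34.4.
After op 7 (insert('k')): buffer="anqkhakkxakkbakkgaky" (len 20), cursors c1@7 c2@11 c3@15 c4@19, authorship ...1.112.223.334.44.
Authorship (.=original, N=cursor N): . . . 1 . 1 1 2 . 2 2 3 . 3 3 4 . 4 4 .
Index 13: author = 3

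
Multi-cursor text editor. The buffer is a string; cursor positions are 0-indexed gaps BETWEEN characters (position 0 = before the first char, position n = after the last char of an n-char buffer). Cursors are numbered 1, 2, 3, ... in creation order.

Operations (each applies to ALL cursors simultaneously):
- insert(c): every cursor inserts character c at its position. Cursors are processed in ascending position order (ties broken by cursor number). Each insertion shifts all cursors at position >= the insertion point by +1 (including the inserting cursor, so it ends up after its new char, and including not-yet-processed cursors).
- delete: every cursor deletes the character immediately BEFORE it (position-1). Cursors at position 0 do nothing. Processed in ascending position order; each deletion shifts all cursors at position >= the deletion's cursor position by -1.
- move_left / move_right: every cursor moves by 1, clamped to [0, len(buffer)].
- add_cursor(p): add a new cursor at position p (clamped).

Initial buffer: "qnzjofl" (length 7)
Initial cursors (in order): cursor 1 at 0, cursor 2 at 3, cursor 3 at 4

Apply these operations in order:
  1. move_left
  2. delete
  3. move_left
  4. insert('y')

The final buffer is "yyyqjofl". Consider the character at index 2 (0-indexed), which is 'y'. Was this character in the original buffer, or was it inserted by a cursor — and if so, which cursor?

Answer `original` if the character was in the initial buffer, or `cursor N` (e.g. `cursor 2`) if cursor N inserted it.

Answer: cursor 3

Derivation:
After op 1 (move_left): buffer="qnzjofl" (len 7), cursors c1@0 c2@2 c3@3, authorship .......
After op 2 (delete): buffer="qjofl" (len 5), cursors c1@0 c2@1 c3@1, authorship .....
After op 3 (move_left): buffer="qjofl" (len 5), cursors c1@0 c2@0 c3@0, authorship .....
After op 4 (insert('y')): buffer="yyyqjofl" (len 8), cursors c1@3 c2@3 c3@3, authorship 123.....
Authorship (.=original, N=cursor N): 1 2 3 . . . . .
Index 2: author = 3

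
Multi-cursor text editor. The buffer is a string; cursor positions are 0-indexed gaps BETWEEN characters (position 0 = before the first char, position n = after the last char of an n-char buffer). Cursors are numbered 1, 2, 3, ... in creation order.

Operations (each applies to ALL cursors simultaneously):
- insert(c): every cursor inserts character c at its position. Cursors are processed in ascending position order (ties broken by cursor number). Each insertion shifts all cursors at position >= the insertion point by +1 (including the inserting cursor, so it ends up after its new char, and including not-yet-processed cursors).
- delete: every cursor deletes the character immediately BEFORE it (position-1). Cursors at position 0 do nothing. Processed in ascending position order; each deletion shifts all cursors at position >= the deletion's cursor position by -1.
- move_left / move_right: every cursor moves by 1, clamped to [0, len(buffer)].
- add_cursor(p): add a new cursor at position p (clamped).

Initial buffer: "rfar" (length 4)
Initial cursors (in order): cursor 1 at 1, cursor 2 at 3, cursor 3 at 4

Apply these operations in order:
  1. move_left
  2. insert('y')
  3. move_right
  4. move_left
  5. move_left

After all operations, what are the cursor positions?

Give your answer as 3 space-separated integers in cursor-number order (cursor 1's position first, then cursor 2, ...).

After op 1 (move_left): buffer="rfar" (len 4), cursors c1@0 c2@2 c3@3, authorship ....
After op 2 (insert('y')): buffer="yrfyayr" (len 7), cursors c1@1 c2@4 c3@6, authorship 1..2.3.
After op 3 (move_right): buffer="yrfyayr" (len 7), cursors c1@2 c2@5 c3@7, authorship 1..2.3.
After op 4 (move_left): buffer="yrfyayr" (len 7), cursors c1@1 c2@4 c3@6, authorship 1..2.3.
After op 5 (move_left): buffer="yrfyayr" (len 7), cursors c1@0 c2@3 c3@5, authorship 1..2.3.

Answer: 0 3 5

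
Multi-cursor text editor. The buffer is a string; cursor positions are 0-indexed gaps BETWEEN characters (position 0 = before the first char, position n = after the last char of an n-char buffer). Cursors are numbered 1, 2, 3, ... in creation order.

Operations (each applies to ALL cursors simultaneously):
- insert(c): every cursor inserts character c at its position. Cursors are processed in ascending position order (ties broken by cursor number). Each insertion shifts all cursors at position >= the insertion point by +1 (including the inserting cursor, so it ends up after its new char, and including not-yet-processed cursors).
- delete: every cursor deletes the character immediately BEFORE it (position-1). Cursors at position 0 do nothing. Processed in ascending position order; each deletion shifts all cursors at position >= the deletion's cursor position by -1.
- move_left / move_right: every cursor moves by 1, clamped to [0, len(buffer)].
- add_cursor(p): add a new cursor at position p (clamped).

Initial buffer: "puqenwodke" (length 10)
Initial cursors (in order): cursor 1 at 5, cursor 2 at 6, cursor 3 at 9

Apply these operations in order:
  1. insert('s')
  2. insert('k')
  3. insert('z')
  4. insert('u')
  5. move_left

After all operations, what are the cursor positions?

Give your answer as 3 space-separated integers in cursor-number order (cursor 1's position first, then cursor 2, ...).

After op 1 (insert('s')): buffer="puqenswsodkse" (len 13), cursors c1@6 c2@8 c3@12, authorship .....1.2...3.
After op 2 (insert('k')): buffer="puqenskwskodkske" (len 16), cursors c1@7 c2@10 c3@15, authorship .....11.22...33.
After op 3 (insert('z')): buffer="puqenskzwskzodkskze" (len 19), cursors c1@8 c2@12 c3@18, authorship .....111.222...333.
After op 4 (insert('u')): buffer="puqenskzuwskzuodkskzue" (len 22), cursors c1@9 c2@14 c3@21, authorship .....1111.2222...3333.
After op 5 (move_left): buffer="puqenskzuwskzuodkskzue" (len 22), cursors c1@8 c2@13 c3@20, authorship .....1111.2222...3333.

Answer: 8 13 20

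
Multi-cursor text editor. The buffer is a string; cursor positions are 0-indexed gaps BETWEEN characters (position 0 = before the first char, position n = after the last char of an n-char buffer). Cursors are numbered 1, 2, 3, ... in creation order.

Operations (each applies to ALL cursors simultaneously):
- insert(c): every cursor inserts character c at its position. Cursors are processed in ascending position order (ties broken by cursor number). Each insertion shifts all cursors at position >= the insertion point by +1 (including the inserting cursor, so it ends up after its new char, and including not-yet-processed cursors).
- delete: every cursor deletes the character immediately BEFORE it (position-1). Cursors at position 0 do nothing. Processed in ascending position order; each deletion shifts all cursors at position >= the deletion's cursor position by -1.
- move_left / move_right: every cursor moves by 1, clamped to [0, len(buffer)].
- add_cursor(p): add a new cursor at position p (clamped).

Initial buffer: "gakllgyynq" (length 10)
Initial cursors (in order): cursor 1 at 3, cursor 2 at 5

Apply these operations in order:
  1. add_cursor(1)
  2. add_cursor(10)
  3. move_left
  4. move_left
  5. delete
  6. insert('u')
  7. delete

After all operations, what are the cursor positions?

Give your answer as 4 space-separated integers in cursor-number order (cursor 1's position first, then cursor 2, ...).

After op 1 (add_cursor(1)): buffer="gakllgyynq" (len 10), cursors c3@1 c1@3 c2@5, authorship ..........
After op 2 (add_cursor(10)): buffer="gakllgyynq" (len 10), cursors c3@1 c1@3 c2@5 c4@10, authorship ..........
After op 3 (move_left): buffer="gakllgyynq" (len 10), cursors c3@0 c1@2 c2@4 c4@9, authorship ..........
After op 4 (move_left): buffer="gakllgyynq" (len 10), cursors c3@0 c1@1 c2@3 c4@8, authorship ..........
After op 5 (delete): buffer="allgynq" (len 7), cursors c1@0 c3@0 c2@1 c4@5, authorship .......
After op 6 (insert('u')): buffer="uuaullgyunq" (len 11), cursors c1@2 c3@2 c2@4 c4@9, authorship 13.2....4..
After op 7 (delete): buffer="allgynq" (len 7), cursors c1@0 c3@0 c2@1 c4@5, authorship .......

Answer: 0 1 0 5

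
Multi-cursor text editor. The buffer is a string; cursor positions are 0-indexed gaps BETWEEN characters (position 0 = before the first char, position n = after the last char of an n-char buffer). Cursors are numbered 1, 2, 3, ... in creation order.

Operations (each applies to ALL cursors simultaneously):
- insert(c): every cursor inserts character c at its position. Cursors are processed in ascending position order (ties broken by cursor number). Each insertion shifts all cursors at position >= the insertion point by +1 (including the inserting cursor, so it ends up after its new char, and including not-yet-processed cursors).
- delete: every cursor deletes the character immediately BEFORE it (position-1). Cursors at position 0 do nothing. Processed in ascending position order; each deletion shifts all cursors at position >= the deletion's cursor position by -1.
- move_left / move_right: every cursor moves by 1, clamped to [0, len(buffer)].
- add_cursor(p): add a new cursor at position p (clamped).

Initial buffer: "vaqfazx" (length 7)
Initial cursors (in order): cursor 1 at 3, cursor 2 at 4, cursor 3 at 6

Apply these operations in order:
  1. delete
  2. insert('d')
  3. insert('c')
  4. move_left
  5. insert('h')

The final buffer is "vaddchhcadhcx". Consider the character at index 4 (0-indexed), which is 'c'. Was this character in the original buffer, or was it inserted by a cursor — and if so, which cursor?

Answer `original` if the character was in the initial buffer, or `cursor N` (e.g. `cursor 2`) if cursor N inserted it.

After op 1 (delete): buffer="vaax" (len 4), cursors c1@2 c2@2 c3@3, authorship ....
After op 2 (insert('d')): buffer="vaddadx" (len 7), cursors c1@4 c2@4 c3@6, authorship ..12.3.
After op 3 (insert('c')): buffer="vaddccadcx" (len 10), cursors c1@6 c2@6 c3@9, authorship ..1212.33.
After op 4 (move_left): buffer="vaddccadcx" (len 10), cursors c1@5 c2@5 c3@8, authorship ..1212.33.
After op 5 (insert('h')): buffer="vaddchhcadhcx" (len 13), cursors c1@7 c2@7 c3@11, authorship ..121122.333.
Authorship (.=original, N=cursor N): . . 1 2 1 1 2 2 . 3 3 3 .
Index 4: author = 1

Answer: cursor 1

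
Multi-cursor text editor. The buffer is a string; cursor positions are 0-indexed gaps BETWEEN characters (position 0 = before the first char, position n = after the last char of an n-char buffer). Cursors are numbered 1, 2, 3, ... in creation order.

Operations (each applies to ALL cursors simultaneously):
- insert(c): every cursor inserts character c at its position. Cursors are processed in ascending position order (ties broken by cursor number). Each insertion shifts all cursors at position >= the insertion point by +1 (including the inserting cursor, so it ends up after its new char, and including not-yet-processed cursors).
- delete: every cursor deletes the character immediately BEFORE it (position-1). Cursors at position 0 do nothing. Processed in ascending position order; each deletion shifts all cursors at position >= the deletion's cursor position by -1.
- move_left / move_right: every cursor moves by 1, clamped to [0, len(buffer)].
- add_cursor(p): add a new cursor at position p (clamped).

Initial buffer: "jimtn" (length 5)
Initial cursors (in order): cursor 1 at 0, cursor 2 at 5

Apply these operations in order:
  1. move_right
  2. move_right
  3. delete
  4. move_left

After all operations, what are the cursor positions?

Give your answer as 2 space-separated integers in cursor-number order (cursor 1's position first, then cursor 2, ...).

After op 1 (move_right): buffer="jimtn" (len 5), cursors c1@1 c2@5, authorship .....
After op 2 (move_right): buffer="jimtn" (len 5), cursors c1@2 c2@5, authorship .....
After op 3 (delete): buffer="jmt" (len 3), cursors c1@1 c2@3, authorship ...
After op 4 (move_left): buffer="jmt" (len 3), cursors c1@0 c2@2, authorship ...

Answer: 0 2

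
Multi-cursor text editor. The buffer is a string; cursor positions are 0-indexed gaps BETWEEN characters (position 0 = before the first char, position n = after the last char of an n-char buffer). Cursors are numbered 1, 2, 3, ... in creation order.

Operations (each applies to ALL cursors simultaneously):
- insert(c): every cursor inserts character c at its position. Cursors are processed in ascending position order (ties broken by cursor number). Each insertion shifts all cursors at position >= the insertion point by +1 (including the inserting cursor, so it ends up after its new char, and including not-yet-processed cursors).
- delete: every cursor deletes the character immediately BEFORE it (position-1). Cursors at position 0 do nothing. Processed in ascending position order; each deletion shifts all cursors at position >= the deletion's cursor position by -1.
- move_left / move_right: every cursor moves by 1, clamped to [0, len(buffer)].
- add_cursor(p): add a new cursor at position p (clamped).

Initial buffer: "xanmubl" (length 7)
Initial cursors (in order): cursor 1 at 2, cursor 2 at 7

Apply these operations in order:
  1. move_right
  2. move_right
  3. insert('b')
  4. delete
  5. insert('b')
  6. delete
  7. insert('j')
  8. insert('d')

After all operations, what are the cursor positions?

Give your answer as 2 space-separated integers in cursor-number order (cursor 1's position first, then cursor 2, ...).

Answer: 6 11

Derivation:
After op 1 (move_right): buffer="xanmubl" (len 7), cursors c1@3 c2@7, authorship .......
After op 2 (move_right): buffer="xanmubl" (len 7), cursors c1@4 c2@7, authorship .......
After op 3 (insert('b')): buffer="xanmbublb" (len 9), cursors c1@5 c2@9, authorship ....1...2
After op 4 (delete): buffer="xanmubl" (len 7), cursors c1@4 c2@7, authorship .......
After op 5 (insert('b')): buffer="xanmbublb" (len 9), cursors c1@5 c2@9, authorship ....1...2
After op 6 (delete): buffer="xanmubl" (len 7), cursors c1@4 c2@7, authorship .......
After op 7 (insert('j')): buffer="xanmjublj" (len 9), cursors c1@5 c2@9, authorship ....1...2
After op 8 (insert('d')): buffer="xanmjdubljd" (len 11), cursors c1@6 c2@11, authorship ....11...22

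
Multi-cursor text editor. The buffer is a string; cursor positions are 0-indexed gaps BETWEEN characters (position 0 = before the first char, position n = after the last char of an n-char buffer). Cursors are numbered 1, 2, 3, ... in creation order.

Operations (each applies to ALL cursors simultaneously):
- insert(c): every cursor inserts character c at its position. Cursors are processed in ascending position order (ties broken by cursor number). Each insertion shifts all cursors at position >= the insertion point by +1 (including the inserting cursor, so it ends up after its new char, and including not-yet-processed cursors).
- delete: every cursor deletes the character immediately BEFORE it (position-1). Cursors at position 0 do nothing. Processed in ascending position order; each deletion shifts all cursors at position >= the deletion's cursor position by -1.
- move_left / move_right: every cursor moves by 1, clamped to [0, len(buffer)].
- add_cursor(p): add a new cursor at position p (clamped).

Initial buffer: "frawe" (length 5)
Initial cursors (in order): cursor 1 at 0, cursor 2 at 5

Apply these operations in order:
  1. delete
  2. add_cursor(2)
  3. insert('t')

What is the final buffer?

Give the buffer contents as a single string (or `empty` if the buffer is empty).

Answer: tfrtawt

Derivation:
After op 1 (delete): buffer="fraw" (len 4), cursors c1@0 c2@4, authorship ....
After op 2 (add_cursor(2)): buffer="fraw" (len 4), cursors c1@0 c3@2 c2@4, authorship ....
After op 3 (insert('t')): buffer="tfrtawt" (len 7), cursors c1@1 c3@4 c2@7, authorship 1..3..2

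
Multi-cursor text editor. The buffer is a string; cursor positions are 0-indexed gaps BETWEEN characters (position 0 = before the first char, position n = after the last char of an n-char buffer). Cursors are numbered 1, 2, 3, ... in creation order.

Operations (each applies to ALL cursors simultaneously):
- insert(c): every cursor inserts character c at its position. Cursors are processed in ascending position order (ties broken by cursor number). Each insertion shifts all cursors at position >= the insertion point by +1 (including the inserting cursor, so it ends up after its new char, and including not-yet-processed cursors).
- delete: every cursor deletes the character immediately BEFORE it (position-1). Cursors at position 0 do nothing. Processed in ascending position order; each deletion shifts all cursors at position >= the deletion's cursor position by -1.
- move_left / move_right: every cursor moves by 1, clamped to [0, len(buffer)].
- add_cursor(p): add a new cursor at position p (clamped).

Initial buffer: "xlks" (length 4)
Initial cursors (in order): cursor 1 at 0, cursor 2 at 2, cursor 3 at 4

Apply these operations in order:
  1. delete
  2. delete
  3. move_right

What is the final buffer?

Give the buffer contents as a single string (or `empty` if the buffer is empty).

After op 1 (delete): buffer="xk" (len 2), cursors c1@0 c2@1 c3@2, authorship ..
After op 2 (delete): buffer="" (len 0), cursors c1@0 c2@0 c3@0, authorship 
After op 3 (move_right): buffer="" (len 0), cursors c1@0 c2@0 c3@0, authorship 

Answer: empty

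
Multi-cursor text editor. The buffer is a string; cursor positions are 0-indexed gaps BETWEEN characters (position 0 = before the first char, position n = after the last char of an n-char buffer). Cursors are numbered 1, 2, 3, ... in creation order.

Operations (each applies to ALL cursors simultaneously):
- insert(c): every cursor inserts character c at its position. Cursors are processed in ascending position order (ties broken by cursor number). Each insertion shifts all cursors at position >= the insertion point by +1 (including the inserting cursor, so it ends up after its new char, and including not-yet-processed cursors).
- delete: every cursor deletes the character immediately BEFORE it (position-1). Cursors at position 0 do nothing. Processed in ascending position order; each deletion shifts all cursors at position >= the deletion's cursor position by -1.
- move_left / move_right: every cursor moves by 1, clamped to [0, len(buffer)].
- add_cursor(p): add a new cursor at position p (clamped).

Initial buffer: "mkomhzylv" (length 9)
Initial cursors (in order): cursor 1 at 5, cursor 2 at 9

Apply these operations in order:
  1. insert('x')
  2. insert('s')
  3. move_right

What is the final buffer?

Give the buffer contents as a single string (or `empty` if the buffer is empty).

After op 1 (insert('x')): buffer="mkomhxzylvx" (len 11), cursors c1@6 c2@11, authorship .....1....2
After op 2 (insert('s')): buffer="mkomhxszylvxs" (len 13), cursors c1@7 c2@13, authorship .....11....22
After op 3 (move_right): buffer="mkomhxszylvxs" (len 13), cursors c1@8 c2@13, authorship .....11....22

Answer: mkomhxszylvxs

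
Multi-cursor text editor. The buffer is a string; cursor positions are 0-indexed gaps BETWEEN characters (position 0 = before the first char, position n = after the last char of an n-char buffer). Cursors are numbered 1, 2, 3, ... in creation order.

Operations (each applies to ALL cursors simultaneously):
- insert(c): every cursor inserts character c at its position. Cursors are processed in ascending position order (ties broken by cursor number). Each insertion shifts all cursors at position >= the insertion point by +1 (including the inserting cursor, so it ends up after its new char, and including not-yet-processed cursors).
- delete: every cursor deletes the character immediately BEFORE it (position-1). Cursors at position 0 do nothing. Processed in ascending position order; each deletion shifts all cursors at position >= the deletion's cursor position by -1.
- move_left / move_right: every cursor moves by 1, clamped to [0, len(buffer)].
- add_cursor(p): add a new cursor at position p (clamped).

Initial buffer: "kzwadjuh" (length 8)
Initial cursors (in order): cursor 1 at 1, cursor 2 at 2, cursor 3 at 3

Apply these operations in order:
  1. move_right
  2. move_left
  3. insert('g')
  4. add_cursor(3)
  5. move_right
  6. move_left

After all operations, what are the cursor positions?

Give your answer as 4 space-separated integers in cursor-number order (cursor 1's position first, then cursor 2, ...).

After op 1 (move_right): buffer="kzwadjuh" (len 8), cursors c1@2 c2@3 c3@4, authorship ........
After op 2 (move_left): buffer="kzwadjuh" (len 8), cursors c1@1 c2@2 c3@3, authorship ........
After op 3 (insert('g')): buffer="kgzgwgadjuh" (len 11), cursors c1@2 c2@4 c3@6, authorship .1.2.3.....
After op 4 (add_cursor(3)): buffer="kgzgwgadjuh" (len 11), cursors c1@2 c4@3 c2@4 c3@6, authorship .1.2.3.....
After op 5 (move_right): buffer="kgzgwgadjuh" (len 11), cursors c1@3 c4@4 c2@5 c3@7, authorship .1.2.3.....
After op 6 (move_left): buffer="kgzgwgadjuh" (len 11), cursors c1@2 c4@3 c2@4 c3@6, authorship .1.2.3.....

Answer: 2 4 6 3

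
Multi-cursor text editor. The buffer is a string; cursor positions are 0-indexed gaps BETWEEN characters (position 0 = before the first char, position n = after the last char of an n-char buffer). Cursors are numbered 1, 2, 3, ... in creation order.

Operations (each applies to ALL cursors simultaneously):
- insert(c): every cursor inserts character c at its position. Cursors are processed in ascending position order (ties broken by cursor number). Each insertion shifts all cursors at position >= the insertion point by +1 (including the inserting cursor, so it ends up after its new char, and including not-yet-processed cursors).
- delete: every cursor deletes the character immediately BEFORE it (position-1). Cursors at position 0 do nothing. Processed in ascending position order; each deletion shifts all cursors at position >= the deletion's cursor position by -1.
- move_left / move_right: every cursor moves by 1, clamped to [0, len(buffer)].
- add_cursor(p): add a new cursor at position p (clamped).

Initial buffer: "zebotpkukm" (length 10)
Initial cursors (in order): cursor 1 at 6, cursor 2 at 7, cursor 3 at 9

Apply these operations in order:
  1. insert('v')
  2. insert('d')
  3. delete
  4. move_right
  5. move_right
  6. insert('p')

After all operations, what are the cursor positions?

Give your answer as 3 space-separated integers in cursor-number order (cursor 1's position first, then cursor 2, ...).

Answer: 10 13 16

Derivation:
After op 1 (insert('v')): buffer="zebotpvkvukvm" (len 13), cursors c1@7 c2@9 c3@12, authorship ......1.2..3.
After op 2 (insert('d')): buffer="zebotpvdkvdukvdm" (len 16), cursors c1@8 c2@11 c3@15, authorship ......11.22..33.
After op 3 (delete): buffer="zebotpvkvukvm" (len 13), cursors c1@7 c2@9 c3@12, authorship ......1.2..3.
After op 4 (move_right): buffer="zebotpvkvukvm" (len 13), cursors c1@8 c2@10 c3@13, authorship ......1.2..3.
After op 5 (move_right): buffer="zebotpvkvukvm" (len 13), cursors c1@9 c2@11 c3@13, authorship ......1.2..3.
After op 6 (insert('p')): buffer="zebotpvkvpukpvmp" (len 16), cursors c1@10 c2@13 c3@16, authorship ......1.21..23.3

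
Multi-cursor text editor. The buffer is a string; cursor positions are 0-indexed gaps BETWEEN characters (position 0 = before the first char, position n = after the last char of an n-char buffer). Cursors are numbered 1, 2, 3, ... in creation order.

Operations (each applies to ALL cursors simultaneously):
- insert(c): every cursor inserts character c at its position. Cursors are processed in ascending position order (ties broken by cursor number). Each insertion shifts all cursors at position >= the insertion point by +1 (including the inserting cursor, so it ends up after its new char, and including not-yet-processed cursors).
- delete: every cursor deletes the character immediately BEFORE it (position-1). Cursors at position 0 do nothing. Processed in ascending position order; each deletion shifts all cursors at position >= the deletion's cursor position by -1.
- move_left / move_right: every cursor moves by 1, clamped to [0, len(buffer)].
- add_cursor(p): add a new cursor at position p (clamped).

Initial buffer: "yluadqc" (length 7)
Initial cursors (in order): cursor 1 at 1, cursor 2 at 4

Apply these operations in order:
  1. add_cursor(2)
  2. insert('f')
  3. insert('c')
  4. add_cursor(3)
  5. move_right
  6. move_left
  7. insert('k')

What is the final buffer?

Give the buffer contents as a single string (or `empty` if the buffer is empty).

Answer: yfckklfckuafckdqc

Derivation:
After op 1 (add_cursor(2)): buffer="yluadqc" (len 7), cursors c1@1 c3@2 c2@4, authorship .......
After op 2 (insert('f')): buffer="yflfuafdqc" (len 10), cursors c1@2 c3@4 c2@7, authorship .1.3..2...
After op 3 (insert('c')): buffer="yfclfcuafcdqc" (len 13), cursors c1@3 c3@6 c2@10, authorship .11.33..22...
After op 4 (add_cursor(3)): buffer="yfclfcuafcdqc" (len 13), cursors c1@3 c4@3 c3@6 c2@10, authorship .11.33..22...
After op 5 (move_right): buffer="yfclfcuafcdqc" (len 13), cursors c1@4 c4@4 c3@7 c2@11, authorship .11.33..22...
After op 6 (move_left): buffer="yfclfcuafcdqc" (len 13), cursors c1@3 c4@3 c3@6 c2@10, authorship .11.33..22...
After op 7 (insert('k')): buffer="yfckklfckuafckdqc" (len 17), cursors c1@5 c4@5 c3@9 c2@14, authorship .1114.333..222...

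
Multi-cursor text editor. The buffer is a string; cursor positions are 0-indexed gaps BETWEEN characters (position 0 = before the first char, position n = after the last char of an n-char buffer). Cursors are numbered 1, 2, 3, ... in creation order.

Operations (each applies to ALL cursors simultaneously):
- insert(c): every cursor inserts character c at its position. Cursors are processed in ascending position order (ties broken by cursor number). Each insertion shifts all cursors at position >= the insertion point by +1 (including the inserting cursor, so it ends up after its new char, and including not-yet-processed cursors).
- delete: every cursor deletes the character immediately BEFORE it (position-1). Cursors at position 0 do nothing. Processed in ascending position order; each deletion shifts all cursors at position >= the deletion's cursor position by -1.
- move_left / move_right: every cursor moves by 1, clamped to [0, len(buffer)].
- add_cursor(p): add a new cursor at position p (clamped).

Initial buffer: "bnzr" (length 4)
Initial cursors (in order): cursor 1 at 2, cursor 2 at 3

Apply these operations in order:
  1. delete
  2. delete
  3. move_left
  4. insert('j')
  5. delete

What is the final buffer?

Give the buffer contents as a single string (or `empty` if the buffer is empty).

After op 1 (delete): buffer="br" (len 2), cursors c1@1 c2@1, authorship ..
After op 2 (delete): buffer="r" (len 1), cursors c1@0 c2@0, authorship .
After op 3 (move_left): buffer="r" (len 1), cursors c1@0 c2@0, authorship .
After op 4 (insert('j')): buffer="jjr" (len 3), cursors c1@2 c2@2, authorship 12.
After op 5 (delete): buffer="r" (len 1), cursors c1@0 c2@0, authorship .

Answer: r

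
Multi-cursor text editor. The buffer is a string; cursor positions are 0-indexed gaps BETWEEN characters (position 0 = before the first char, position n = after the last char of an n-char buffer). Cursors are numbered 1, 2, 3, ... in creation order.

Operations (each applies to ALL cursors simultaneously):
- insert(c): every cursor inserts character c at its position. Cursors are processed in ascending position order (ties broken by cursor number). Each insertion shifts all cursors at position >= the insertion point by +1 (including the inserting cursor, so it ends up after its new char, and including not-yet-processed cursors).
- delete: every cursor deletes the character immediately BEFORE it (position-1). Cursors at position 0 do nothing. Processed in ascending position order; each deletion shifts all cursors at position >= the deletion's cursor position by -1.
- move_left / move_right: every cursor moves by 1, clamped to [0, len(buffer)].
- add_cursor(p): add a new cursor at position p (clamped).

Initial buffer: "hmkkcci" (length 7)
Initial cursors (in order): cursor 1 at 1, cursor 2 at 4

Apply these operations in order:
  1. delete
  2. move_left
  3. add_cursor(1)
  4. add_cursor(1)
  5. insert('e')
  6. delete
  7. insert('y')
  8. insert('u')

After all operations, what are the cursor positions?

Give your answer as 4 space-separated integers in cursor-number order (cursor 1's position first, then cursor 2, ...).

After op 1 (delete): buffer="mkcci" (len 5), cursors c1@0 c2@2, authorship .....
After op 2 (move_left): buffer="mkcci" (len 5), cursors c1@0 c2@1, authorship .....
After op 3 (add_cursor(1)): buffer="mkcci" (len 5), cursors c1@0 c2@1 c3@1, authorship .....
After op 4 (add_cursor(1)): buffer="mkcci" (len 5), cursors c1@0 c2@1 c3@1 c4@1, authorship .....
After op 5 (insert('e')): buffer="emeeekcci" (len 9), cursors c1@1 c2@5 c3@5 c4@5, authorship 1.234....
After op 6 (delete): buffer="mkcci" (len 5), cursors c1@0 c2@1 c3@1 c4@1, authorship .....
After op 7 (insert('y')): buffer="ymyyykcci" (len 9), cursors c1@1 c2@5 c3@5 c4@5, authorship 1.234....
After op 8 (insert('u')): buffer="yumyyyuuukcci" (len 13), cursors c1@2 c2@9 c3@9 c4@9, authorship 11.234234....

Answer: 2 9 9 9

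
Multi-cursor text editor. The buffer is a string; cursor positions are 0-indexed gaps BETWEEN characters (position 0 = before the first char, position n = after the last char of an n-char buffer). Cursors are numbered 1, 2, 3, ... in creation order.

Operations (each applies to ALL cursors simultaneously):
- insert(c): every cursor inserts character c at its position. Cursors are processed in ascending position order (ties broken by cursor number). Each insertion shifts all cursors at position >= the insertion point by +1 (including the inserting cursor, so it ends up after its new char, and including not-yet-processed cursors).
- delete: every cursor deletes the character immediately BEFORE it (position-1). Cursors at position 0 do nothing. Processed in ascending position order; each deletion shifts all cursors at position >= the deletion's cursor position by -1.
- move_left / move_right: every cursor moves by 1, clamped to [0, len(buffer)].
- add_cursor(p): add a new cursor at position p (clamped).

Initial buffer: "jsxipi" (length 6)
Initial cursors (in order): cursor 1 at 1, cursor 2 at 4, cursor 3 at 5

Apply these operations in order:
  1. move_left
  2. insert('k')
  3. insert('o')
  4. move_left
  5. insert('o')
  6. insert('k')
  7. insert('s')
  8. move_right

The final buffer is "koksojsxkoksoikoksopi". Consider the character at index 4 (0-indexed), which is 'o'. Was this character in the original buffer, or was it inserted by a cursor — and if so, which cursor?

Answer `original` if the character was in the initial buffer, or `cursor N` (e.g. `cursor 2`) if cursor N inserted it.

After op 1 (move_left): buffer="jsxipi" (len 6), cursors c1@0 c2@3 c3@4, authorship ......
After op 2 (insert('k')): buffer="kjsxkikpi" (len 9), cursors c1@1 c2@5 c3@7, authorship 1...2.3..
After op 3 (insert('o')): buffer="kojsxkoikopi" (len 12), cursors c1@2 c2@7 c3@10, authorship 11...22.33..
After op 4 (move_left): buffer="kojsxkoikopi" (len 12), cursors c1@1 c2@6 c3@9, authorship 11...22.33..
After op 5 (insert('o')): buffer="koojsxkooikoopi" (len 15), cursors c1@2 c2@8 c3@12, authorship 111...222.333..
After op 6 (insert('k')): buffer="kokojsxkokoikokopi" (len 18), cursors c1@3 c2@10 c3@15, authorship 1111...2222.3333..
After op 7 (insert('s')): buffer="koksojsxkoksoikoksopi" (len 21), cursors c1@4 c2@12 c3@18, authorship 11111...22222.33333..
After op 8 (move_right): buffer="koksojsxkoksoikoksopi" (len 21), cursors c1@5 c2@13 c3@19, authorship 11111...22222.33333..
Authorship (.=original, N=cursor N): 1 1 1 1 1 . . . 2 2 2 2 2 . 3 3 3 3 3 . .
Index 4: author = 1

Answer: cursor 1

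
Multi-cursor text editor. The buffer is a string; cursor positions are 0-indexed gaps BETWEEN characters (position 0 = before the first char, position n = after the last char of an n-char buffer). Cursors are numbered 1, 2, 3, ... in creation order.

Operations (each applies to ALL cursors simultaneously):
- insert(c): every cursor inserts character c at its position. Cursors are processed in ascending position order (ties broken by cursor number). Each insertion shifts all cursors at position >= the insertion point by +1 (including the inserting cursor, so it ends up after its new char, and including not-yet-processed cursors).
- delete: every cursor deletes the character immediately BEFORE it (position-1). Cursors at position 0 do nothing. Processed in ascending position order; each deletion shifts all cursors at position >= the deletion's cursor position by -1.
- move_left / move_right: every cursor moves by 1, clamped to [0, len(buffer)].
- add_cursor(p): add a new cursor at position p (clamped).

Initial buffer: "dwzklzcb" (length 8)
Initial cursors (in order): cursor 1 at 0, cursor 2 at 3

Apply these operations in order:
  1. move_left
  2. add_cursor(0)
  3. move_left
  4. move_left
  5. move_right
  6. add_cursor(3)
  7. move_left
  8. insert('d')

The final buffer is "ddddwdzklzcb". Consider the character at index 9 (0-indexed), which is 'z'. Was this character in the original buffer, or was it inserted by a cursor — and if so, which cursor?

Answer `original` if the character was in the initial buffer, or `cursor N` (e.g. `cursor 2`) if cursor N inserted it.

After op 1 (move_left): buffer="dwzklzcb" (len 8), cursors c1@0 c2@2, authorship ........
After op 2 (add_cursor(0)): buffer="dwzklzcb" (len 8), cursors c1@0 c3@0 c2@2, authorship ........
After op 3 (move_left): buffer="dwzklzcb" (len 8), cursors c1@0 c3@0 c2@1, authorship ........
After op 4 (move_left): buffer="dwzklzcb" (len 8), cursors c1@0 c2@0 c3@0, authorship ........
After op 5 (move_right): buffer="dwzklzcb" (len 8), cursors c1@1 c2@1 c3@1, authorship ........
After op 6 (add_cursor(3)): buffer="dwzklzcb" (len 8), cursors c1@1 c2@1 c3@1 c4@3, authorship ........
After op 7 (move_left): buffer="dwzklzcb" (len 8), cursors c1@0 c2@0 c3@0 c4@2, authorship ........
After op 8 (insert('d')): buffer="ddddwdzklzcb" (len 12), cursors c1@3 c2@3 c3@3 c4@6, authorship 123..4......
Authorship (.=original, N=cursor N): 1 2 3 . . 4 . . . . . .
Index 9: author = original

Answer: original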